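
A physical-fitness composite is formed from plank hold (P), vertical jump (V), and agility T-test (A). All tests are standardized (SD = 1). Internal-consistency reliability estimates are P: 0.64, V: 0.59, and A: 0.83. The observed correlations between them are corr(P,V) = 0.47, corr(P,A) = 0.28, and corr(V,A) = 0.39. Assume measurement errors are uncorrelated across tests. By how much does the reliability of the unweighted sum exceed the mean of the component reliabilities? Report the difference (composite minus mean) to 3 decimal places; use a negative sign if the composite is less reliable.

0.135

Var(sum) = 3 + 2.28 = 5.28; true-score variance = 2.06 + 2.28 = 4.34; composite reliability = 0.8220.
Mean component reliability = 0.6867.
Difference = 0.8220 − 0.6867 = 0.135.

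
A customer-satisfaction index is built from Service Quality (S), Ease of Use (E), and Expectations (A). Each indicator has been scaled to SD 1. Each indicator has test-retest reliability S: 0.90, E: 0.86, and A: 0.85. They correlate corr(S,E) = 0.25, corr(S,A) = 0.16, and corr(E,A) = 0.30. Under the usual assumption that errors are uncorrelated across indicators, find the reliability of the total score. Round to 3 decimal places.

Var(S+E+A) = 3 + 2·[0.25 + 0.16 + 0.30] = 3 + 1.42 = 4.42.
Under uncorrelated errors the observed covariances equal the true-score covariances, so only the own-variance terms attenuate.
True-score variance = [0.90 + 0.86 + 0.85] + 1.42 = 2.61 + 1.42 = 4.03.
Reliability = 4.03 / 4.42 = 0.912.

0.912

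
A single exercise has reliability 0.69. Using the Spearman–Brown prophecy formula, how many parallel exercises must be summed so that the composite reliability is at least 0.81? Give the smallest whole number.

k ≥ ρ*(1−ρ₁)/(ρ₁(1−ρ*)) = 0.81·0.31 / (0.69·0.19) = 1.915.
Smallest integer k = 2.

2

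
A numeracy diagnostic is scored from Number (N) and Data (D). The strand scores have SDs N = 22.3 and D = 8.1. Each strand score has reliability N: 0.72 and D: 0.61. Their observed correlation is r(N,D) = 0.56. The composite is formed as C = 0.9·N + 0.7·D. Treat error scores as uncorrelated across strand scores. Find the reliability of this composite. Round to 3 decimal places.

Var(C) = 0.9²·22.3² + 0.7²·8.1² + 2·[0.63·22.3·8.1·0.56] = 434.954 + 127.453 = 562.406.
Under uncorrelated errors the observed covariances equal the true-score covariances, so only the own-variance terms attenuate.
True-score variance = [0.9²·22.3²·0.72 + 0.7²·8.1²·0.61] + 127.453 = 309.63 + 127.453 = 437.083.
Reliability = 437.083 / 562.406 = 0.777.

0.777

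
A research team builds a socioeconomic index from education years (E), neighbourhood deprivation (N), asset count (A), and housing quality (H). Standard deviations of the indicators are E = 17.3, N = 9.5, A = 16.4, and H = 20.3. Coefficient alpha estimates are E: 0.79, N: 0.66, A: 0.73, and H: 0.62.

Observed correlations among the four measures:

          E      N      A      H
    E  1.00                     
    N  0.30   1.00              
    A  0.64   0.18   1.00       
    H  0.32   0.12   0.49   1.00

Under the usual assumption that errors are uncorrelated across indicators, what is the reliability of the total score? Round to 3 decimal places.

0.852

Var(E+N+A+H) = 17.3² + 9.5² + 16.4² + 20.3² + 2·[17.3·9.5·0.30 + 17.3·16.4·0.64 + 17.3·20.3·0.32 + 9.5·16.4·0.18 + 9.5·20.3·0.12 + 16.4·20.3·0.49] = 1070.59 + 1115.17 = 2185.76.
Because errors are independent across components, Cov(Tᵢ,Tⱼ) = Cov(Xᵢ,Xⱼ); the off-diagonal part of the true-score variance is the same as above.
True-score variance = [17.3²·0.79 + 9.5²·0.66 + 16.4²·0.73 + 20.3²·0.62] + 1115.17 = 747.841 + 1115.17 = 1863.01.
Reliability = 1863.01 / 2185.76 = 0.852.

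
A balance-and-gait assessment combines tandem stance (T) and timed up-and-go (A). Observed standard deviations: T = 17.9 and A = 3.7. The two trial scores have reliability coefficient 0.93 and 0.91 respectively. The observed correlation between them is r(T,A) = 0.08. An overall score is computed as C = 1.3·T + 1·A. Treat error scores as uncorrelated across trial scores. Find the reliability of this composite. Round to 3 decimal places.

0.931

Var(C) = 1.3²·17.9² + 3.7² + 2·[1.3·17.9·3.7·0.08] = 555.183 + 13.7758 = 568.959.
Under uncorrelated errors the observed covariances equal the true-score covariances, so only the own-variance terms attenuate.
True-score variance = [1.3²·17.9²·0.93 + 3.7²·0.91] + 13.7758 = 516.046 + 13.7758 = 529.822.
Reliability = 529.822 / 568.959 = 0.931.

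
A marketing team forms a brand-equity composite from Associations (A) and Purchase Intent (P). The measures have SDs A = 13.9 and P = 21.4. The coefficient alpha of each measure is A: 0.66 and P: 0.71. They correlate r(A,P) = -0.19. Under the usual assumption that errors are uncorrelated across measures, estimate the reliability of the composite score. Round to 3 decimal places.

0.631

Var(A+P) = 13.9² + 21.4² + 2·[13.9·21.4·(-0.19)] = 651.17 − 113.035 = 538.135.
With uncorrelated errors the cross-covariances are all true-score covariance, so they carry over unchanged; only the diagonal terms shrink to ρᵢσᵢ².
True-score variance = [13.9²·0.66 + 21.4²·0.71] − 113.035 = 452.67 − 113.035 = 339.635.
Reliability = 339.635 / 538.135 = 0.631.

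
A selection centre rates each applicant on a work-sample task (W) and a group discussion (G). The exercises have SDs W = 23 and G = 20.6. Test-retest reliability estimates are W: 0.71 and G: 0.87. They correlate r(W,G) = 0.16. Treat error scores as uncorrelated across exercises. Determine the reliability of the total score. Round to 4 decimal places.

0.8112

Var(W+G) = 23² + 20.6² + 2·[23·20.6·0.16] = 953.36 + 151.616 = 1104.98.
With uncorrelated errors the cross-covariances are all true-score covariance, so they carry over unchanged; only the diagonal terms shrink to ρᵢσᵢ².
True-score variance = [23²·0.71 + 20.6²·0.87] + 151.616 = 744.783 + 151.616 = 896.399.
Reliability = 896.399 / 1104.98 = 0.8112.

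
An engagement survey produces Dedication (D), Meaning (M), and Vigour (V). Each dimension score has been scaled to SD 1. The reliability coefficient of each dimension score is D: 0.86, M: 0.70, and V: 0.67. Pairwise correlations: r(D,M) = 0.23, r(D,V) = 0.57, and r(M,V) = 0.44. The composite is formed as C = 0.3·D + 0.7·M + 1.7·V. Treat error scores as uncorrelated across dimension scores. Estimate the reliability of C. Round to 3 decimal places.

Var(C) = 0.3² + 0.7² + 1.7² + 2·[0.21·0.23 + 0.51·0.57 + 1.19·0.44] = 3.47 + 1.7252 = 5.1952.
Because errors are independent across components, Cov(Tᵢ,Tⱼ) = Cov(Xᵢ,Xⱼ); the off-diagonal part of the true-score variance is the same as above.
True-score variance = [0.3²·0.86 + 0.7²·0.70 + 1.7²·0.67] + 1.7252 = 2.3567 + 1.7252 = 4.0819.
Reliability = 4.0819 / 5.1952 = 0.786.

0.786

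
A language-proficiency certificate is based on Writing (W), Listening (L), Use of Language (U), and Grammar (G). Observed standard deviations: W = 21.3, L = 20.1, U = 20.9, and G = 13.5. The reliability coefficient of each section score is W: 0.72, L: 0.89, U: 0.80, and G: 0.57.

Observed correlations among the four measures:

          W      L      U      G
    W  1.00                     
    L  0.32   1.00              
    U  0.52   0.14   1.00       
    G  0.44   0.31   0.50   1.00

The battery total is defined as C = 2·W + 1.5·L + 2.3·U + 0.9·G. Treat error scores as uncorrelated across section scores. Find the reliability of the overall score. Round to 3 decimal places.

0.884

Var(C) = 2²·21.3² + 1.5²·20.1² + 2.3²·20.9² + 0.9²·13.5² + 2·[3·21.3·20.1·0.32 + 4.6·21.3·20.9·0.52 + 1.8·21.3·13.5·0.44 + 3.45·20.1·20.9·0.14 + 1.35·20.1·13.5·0.31 + 2.07·20.9·13.5·0.50] = 5182.13 + 4624.16 = 9806.29.
Under uncorrelated errors the observed covariances equal the true-score covariances, so only the own-variance terms attenuate.
True-score variance = [2²·21.3²·0.72 + 1.5²·20.1²·0.89 + 2.3²·20.9²·0.80 + 0.9²·13.5²·0.57] + 4624.16 = 4048.38 + 4624.16 = 8672.54.
Reliability = 8672.54 / 9806.29 = 0.884.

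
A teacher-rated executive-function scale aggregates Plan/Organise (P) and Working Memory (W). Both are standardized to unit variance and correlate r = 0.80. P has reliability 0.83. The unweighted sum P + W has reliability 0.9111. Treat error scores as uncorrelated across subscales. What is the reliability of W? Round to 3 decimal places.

0.850

Var(P+W) = 2 + 2·0.80 = 3.600.
True-score variance = ρ_P + ρ_W + 2·0.80, so 0.9111 = (0.83 + ρ_W + 1.60) / 3.600.
ρ_W = 0.9111·3.600 − 0.83 − 1.60 = 0.850.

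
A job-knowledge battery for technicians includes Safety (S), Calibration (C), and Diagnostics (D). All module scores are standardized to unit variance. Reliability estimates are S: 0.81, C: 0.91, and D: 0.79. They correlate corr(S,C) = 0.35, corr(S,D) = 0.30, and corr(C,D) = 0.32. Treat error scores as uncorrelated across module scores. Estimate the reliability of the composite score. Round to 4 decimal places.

Var(S+C+D) = 3 + 2·[0.35 + 0.30 + 0.32] = 3 + 1.94 = 4.94.
Because errors are independent across components, Cov(Tᵢ,Tⱼ) = Cov(Xᵢ,Xⱼ); the off-diagonal part of the true-score variance is the same as above.
True-score variance = [0.81 + 0.91 + 0.79] + 1.94 = 2.51 + 1.94 = 4.45.
Reliability = 4.45 / 4.94 = 0.9008.

0.9008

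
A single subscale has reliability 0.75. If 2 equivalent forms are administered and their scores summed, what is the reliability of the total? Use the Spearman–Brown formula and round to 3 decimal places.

0.857

ρ_k = kρ / (1 + (k−1)ρ) = 2·0.75 / (1 + 1·0.75) = 1.500 / 1.750 = 0.857.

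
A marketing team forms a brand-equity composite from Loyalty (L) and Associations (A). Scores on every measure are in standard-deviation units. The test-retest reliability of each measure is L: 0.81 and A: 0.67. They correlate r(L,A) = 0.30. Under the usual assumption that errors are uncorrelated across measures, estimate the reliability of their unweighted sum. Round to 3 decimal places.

0.800

Var(L+A) = 2 + 2·[0.30] = 2 + 0.6 = 2.6.
Because errors are independent across components, Cov(Tᵢ,Tⱼ) = Cov(Xᵢ,Xⱼ); the off-diagonal part of the true-score variance is the same as above.
True-score variance = [0.81 + 0.67] + 0.6 = 1.48 + 0.6 = 2.08.
Reliability = 2.08 / 2.6 = 0.800.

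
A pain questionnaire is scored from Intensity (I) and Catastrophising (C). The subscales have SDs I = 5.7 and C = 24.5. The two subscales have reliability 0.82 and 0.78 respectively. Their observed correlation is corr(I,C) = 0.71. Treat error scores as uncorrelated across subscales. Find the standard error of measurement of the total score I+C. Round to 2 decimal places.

11.74

Var(total) = 632.74 + 198.303 = 831.043.
True-score variance = 494.837 + 198.303 = 693.14, so reliability = 0.8341.
Error variance = 831.043 − 693.14 = 137.903; SEM = √137.903 = 11.74.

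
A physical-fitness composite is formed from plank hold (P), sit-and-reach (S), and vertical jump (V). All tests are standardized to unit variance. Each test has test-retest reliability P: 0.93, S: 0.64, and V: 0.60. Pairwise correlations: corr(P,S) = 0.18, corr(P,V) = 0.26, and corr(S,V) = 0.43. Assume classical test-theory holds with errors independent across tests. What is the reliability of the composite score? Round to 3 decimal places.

Var(P+S+V) = 3 + 2·[0.18 + 0.26 + 0.43] = 3 + 1.74 = 4.74.
Under uncorrelated errors the observed covariances equal the true-score covariances, so only the own-variance terms attenuate.
True-score variance = [0.93 + 0.64 + 0.60] + 1.74 = 2.17 + 1.74 = 3.91.
Reliability = 3.91 / 4.74 = 0.825.

0.825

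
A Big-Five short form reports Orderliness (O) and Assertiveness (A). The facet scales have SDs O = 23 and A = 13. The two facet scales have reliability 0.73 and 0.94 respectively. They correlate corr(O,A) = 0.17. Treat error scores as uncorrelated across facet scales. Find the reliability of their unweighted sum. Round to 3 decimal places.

Var(O+A) = 23² + 13² + 2·[23·13·0.17] = 698 + 101.66 = 799.66.
Because errors are independent across components, Cov(Tᵢ,Tⱼ) = Cov(Xᵢ,Xⱼ); the off-diagonal part of the true-score variance is the same as above.
True-score variance = [23²·0.73 + 13²·0.94] + 101.66 = 545.03 + 101.66 = 646.69.
Reliability = 646.69 / 799.66 = 0.809.

0.809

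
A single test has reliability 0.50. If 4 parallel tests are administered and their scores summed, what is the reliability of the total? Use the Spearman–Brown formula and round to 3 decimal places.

0.800

ρ_k = kρ / (1 + (k−1)ρ) = 4·0.50 / (1 + 3·0.50) = 2.000 / 2.500 = 0.800.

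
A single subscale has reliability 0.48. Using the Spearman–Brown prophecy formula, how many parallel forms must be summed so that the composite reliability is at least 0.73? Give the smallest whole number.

k ≥ ρ*(1−ρ₁)/(ρ₁(1−ρ*)) = 0.73·0.52 / (0.48·0.27) = 2.929.
Smallest integer k = 3.

3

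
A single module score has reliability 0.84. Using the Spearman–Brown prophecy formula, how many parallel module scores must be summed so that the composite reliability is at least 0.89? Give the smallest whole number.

k ≥ ρ*(1−ρ₁)/(ρ₁(1−ρ*)) = 0.89·0.16 / (0.84·0.11) = 1.541.
Smallest integer k = 2.

2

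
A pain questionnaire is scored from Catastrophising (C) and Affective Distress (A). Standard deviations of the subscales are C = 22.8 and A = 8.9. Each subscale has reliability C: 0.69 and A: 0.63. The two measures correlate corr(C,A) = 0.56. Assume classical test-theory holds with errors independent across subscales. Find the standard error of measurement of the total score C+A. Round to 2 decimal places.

Var(total) = 599.05 + 227.27 = 826.32.
True-score variance = 408.592 + 227.27 = 635.862, so reliability = 0.7695.
Error variance = 826.32 − 635.862 = 190.458; SEM = √190.458 = 13.80.

13.80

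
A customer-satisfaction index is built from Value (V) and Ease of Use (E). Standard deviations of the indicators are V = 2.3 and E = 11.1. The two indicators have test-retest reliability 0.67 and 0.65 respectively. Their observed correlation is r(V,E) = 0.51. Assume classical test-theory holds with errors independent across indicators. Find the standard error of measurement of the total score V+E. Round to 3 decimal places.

6.698

Var(total) = 128.5 + 26.0406 = 154.541.
True-score variance = 83.6308 + 26.0406 = 109.671, so reliability = 0.7097.
Error variance = 154.541 − 109.671 = 44.8692; SEM = √44.8692 = 6.698.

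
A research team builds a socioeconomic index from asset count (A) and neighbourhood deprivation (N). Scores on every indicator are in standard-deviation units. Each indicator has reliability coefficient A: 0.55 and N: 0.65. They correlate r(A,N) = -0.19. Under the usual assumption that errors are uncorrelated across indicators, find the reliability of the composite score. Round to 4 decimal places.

0.5062

Var(A+N) = 2 + 2·[(-0.19)] = 2 − 0.38 = 1.62.
Under uncorrelated errors the observed covariances equal the true-score covariances, so only the own-variance terms attenuate.
True-score variance = [0.55 + 0.65] − 0.38 = 1.2 − 0.38 = 0.82.
Reliability = 0.82 / 1.62 = 0.5062.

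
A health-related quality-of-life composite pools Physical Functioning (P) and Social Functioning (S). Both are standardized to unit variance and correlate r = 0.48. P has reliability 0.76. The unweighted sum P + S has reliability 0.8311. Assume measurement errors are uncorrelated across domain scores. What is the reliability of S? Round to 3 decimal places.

Var(P+S) = 2 + 2·0.48 = 2.960.
True-score variance = ρ_P + ρ_S + 2·0.48, so 0.8311 = (0.76 + ρ_S + 0.96) / 2.960.
ρ_S = 0.8311·2.960 − 0.76 − 0.96 = 0.740.

0.740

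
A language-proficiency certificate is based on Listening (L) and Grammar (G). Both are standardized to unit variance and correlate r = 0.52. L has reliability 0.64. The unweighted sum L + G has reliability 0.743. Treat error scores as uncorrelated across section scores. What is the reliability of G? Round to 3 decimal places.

Var(L+G) = 2 + 2·0.52 = 3.040.
True-score variance = ρ_L + ρ_G + 2·0.52, so 0.743 = (0.64 + ρ_G + 1.04) / 3.040.
ρ_G = 0.743·3.040 − 0.64 − 1.04 = 0.579.

0.579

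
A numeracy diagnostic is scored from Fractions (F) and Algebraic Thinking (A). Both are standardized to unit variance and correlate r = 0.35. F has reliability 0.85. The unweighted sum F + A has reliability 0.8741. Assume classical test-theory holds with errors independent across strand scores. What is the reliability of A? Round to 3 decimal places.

0.810

Var(F+A) = 2 + 2·0.35 = 2.700.
True-score variance = ρ_F + ρ_A + 2·0.35, so 0.8741 = (0.85 + ρ_A + 0.70) / 2.700.
ρ_A = 0.8741·2.700 − 0.85 − 0.70 = 0.810.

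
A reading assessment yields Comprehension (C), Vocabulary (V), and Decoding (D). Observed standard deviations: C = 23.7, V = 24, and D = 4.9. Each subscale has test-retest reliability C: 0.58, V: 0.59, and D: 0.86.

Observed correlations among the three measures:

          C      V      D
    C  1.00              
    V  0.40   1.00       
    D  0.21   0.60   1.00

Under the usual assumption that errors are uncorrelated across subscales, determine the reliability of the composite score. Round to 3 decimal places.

0.737

Var(C+V+D) = 23.7² + 24² + 4.9² + 2·[23.7·24·0.40 + 23.7·4.9·0.21 + 24·4.9·0.60] = 1161.7 + 644.935 = 1806.63.
With uncorrelated errors the cross-covariances are all true-score covariance, so they carry over unchanged; only the diagonal terms shrink to ρᵢσᵢ².
True-score variance = [23.7²·0.58 + 24²·0.59 + 4.9²·0.86] + 644.935 = 686.269 + 644.935 = 1331.2.
Reliability = 1331.2 / 1806.63 = 0.737.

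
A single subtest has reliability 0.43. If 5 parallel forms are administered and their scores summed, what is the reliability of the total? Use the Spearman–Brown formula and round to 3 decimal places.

0.790

ρ_k = kρ / (1 + (k−1)ρ) = 5·0.43 / (1 + 4·0.43) = 2.150 / 2.720 = 0.790.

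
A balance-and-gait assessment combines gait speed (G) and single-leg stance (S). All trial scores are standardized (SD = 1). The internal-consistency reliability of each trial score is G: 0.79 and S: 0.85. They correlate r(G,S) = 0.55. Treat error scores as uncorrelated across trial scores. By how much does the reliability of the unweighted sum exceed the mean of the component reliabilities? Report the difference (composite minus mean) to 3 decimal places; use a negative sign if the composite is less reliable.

Var(sum) = 2 + 1.1 = 3.1; true-score variance = 1.64 + 1.1 = 2.74; composite reliability = 0.8839.
Mean component reliability = 0.8200.
Difference = 0.8839 − 0.8200 = 0.064.

0.064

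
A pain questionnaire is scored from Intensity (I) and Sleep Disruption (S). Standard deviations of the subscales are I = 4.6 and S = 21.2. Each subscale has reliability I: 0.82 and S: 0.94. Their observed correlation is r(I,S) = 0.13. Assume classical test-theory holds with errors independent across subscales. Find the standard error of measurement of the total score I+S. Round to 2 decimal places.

5.55

Var(total) = 470.6 + 25.3552 = 495.955.
True-score variance = 439.825 + 25.3552 = 465.18, so reliability = 0.9379.
Error variance = 495.955 − 465.18 = 30.7752; SEM = √30.7752 = 5.55.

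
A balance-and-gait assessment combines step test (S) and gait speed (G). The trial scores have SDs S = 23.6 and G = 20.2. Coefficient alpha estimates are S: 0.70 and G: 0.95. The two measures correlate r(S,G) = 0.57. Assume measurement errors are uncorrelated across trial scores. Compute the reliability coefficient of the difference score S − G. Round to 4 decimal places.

Var(S−G) = 23.6² + 20.2² − 2·23.6·20.2·0.57 = 965 − 543.461 = 421.539.
With uncorrelated errors the cross-covariances are all true-score covariance, so they carry over unchanged; only the diagonal terms shrink to ρᵢσᵢ².
True-score variance = [23.6²·0.70 + 20.2²·0.95] − 543.461 = 777.51 − 543.461 = 234.049.
Reliability = 234.049 / 421.539 = 0.5552.

0.5552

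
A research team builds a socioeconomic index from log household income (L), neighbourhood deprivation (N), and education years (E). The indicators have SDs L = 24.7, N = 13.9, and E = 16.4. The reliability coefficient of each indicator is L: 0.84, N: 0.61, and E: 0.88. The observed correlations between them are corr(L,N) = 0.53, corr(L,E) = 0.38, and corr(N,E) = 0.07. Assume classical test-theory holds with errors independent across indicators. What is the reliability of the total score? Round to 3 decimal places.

Var(L+N+E) = 24.7² + 13.9² + 16.4² + 2·[24.7·13.9·0.53 + 24.7·16.4·0.38 + 13.9·16.4·0.07] = 1072.26 + 703.705 = 1775.96.
Because errors are independent across components, Cov(Tᵢ,Tⱼ) = Cov(Xᵢ,Xⱼ); the off-diagonal part of the true-score variance is the same as above.
True-score variance = [24.7²·0.84 + 13.9²·0.61 + 16.4²·0.88] + 703.705 = 867.018 + 703.705 = 1570.72.
Reliability = 1570.72 / 1775.96 = 0.884.

0.884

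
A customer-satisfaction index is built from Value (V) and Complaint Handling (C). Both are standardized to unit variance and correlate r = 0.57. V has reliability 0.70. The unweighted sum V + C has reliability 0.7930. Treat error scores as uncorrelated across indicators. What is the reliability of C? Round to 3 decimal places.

Var(V+C) = 2 + 2·0.57 = 3.140.
True-score variance = ρ_V + ρ_C + 2·0.57, so 0.7930 = (0.70 + ρ_C + 1.14) / 3.140.
ρ_C = 0.7930·3.140 − 0.70 − 1.14 = 0.650.

0.650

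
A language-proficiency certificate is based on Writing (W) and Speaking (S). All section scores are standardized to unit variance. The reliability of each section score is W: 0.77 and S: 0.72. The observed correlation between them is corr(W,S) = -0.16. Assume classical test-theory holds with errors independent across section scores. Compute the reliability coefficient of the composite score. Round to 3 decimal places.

Var(W+S) = 2 + 2·[(-0.16)] = 2 − 0.32 = 1.68.
With uncorrelated errors the cross-covariances are all true-score covariance, so they carry over unchanged; only the diagonal terms shrink to ρᵢσᵢ².
True-score variance = [0.77 + 0.72] − 0.32 = 1.49 − 0.32 = 1.17.
Reliability = 1.17 / 1.68 = 0.696.

0.696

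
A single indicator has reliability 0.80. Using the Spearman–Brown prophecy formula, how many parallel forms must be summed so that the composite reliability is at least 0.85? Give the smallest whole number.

k ≥ ρ*(1−ρ₁)/(ρ₁(1−ρ*)) = 0.85·0.20 / (0.80·0.15) = 1.417.
Smallest integer k = 2.

2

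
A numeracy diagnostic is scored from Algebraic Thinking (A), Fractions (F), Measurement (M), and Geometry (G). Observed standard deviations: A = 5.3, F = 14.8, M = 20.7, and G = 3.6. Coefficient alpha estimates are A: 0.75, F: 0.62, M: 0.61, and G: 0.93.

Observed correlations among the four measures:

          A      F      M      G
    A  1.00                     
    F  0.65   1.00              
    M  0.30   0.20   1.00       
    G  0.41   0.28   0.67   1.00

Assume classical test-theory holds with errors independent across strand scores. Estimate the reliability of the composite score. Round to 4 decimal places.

0.7703

Var(A+F+M+G) = 5.3² + 14.8² + 20.7² + 3.6² + 2·[5.3·14.8·0.65 + 5.3·20.7·0.30 + 5.3·3.6·0.41 + 14.8·20.7·0.20 + 14.8·3.6·0.28 + 20.7·3.6·0.67] = 688.58 + 435.681 = 1124.26.
Because errors are independent across components, Cov(Tᵢ,Tⱼ) = Cov(Xᵢ,Xⱼ); the off-diagonal part of the true-score variance is the same as above.
True-score variance = [5.3²·0.75 + 14.8²·0.62 + 20.7²·0.61 + 3.6²·0.93] + 435.681 = 430.304 + 435.681 = 865.985.
Reliability = 865.985 / 1124.26 = 0.7703.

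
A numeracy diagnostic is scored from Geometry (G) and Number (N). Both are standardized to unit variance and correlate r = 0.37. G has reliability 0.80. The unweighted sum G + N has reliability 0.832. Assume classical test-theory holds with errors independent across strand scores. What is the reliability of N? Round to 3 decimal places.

0.740

Var(G+N) = 2 + 2·0.37 = 2.740.
True-score variance = ρ_G + ρ_N + 2·0.37, so 0.832 = (0.80 + ρ_N + 0.74) / 2.740.
ρ_N = 0.832·2.740 − 0.80 − 0.74 = 0.740.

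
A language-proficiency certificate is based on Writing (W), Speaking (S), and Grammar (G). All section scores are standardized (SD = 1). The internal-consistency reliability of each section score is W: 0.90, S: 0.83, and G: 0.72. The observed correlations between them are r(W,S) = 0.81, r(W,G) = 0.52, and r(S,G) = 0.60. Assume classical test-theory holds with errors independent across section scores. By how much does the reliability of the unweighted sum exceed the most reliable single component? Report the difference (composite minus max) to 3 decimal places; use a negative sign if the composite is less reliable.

0.020

Var(sum) = 3 + 3.86 = 6.86; true-score variance = 2.45 + 3.86 = 6.31; composite reliability = 0.9198.
Max component reliability = 0.9000.
Difference = 0.9198 − 0.9000 = 0.020.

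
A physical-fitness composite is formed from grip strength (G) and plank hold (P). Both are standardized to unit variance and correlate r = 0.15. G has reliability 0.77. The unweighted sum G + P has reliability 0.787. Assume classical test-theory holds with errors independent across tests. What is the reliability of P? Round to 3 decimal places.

Var(G+P) = 2 + 2·0.15 = 2.300.
True-score variance = ρ_G + ρ_P + 2·0.15, so 0.787 = (0.77 + ρ_P + 0.30) / 2.300.
ρ_P = 0.787·2.300 − 0.77 − 0.30 = 0.740.

0.740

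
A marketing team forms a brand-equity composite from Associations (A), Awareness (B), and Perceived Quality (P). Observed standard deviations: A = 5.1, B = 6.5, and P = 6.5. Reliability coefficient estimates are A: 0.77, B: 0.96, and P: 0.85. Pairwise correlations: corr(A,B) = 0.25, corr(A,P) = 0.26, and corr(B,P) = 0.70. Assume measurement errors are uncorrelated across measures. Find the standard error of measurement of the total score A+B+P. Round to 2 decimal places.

Var(total) = 110.51 + 92.963 = 203.473.
True-score variance = 96.5002 + 92.963 = 189.463, so reliability = 0.9311.
Error variance = 203.473 − 189.463 = 14.0098; SEM = √14.0098 = 3.74.

3.74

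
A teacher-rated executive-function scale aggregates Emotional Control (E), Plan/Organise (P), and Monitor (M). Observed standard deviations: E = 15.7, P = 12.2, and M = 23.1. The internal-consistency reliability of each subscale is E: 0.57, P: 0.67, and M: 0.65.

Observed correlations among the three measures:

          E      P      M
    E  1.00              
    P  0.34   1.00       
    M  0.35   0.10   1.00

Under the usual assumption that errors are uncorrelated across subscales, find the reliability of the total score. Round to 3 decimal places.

0.750

Var(E+P+M) = 15.7² + 12.2² + 23.1² + 2·[15.7·12.2·0.34 + 15.7·23.1·0.35 + 12.2·23.1·0.10] = 928.94 + 440.48 = 1369.42.
Because errors are independent across components, Cov(Tᵢ,Tⱼ) = Cov(Xᵢ,Xⱼ); the off-diagonal part of the true-score variance is the same as above.
True-score variance = [15.7²·0.57 + 12.2²·0.67 + 23.1²·0.65] + 440.48 = 587.069 + 440.48 = 1027.55.
Reliability = 1027.55 / 1369.42 = 0.750.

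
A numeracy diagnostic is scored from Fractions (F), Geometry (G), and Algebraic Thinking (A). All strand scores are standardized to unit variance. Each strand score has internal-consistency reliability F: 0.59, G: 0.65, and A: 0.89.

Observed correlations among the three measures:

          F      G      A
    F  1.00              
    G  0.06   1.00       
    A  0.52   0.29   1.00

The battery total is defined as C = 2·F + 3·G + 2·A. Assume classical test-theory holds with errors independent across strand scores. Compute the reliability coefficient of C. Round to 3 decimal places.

Var(C) = 2² + 3² + 2² + 2·[6·0.06 + 4·0.52 + 6·0.29] = 17 + 8.36 = 25.36.
With uncorrelated errors the cross-covariances are all true-score covariance, so they carry over unchanged; only the diagonal terms shrink to ρᵢσᵢ².
True-score variance = [2²·0.59 + 3²·0.65 + 2²·0.89] + 8.36 = 11.77 + 8.36 = 20.13.
Reliability = 20.13 / 25.36 = 0.794.

0.794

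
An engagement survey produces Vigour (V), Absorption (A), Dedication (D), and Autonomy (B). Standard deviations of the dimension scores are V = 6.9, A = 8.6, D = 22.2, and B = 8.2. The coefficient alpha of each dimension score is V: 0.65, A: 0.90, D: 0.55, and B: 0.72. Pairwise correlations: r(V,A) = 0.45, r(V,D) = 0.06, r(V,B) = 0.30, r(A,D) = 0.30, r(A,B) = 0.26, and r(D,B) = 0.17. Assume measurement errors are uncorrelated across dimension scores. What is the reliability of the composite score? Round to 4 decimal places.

Var(V+A+D+B) = 6.9² + 8.6² + 22.2² + 8.2² + 2·[6.9·8.6·0.45 + 6.9·22.2·0.06 + 6.9·8.2·0.30 + 8.6·22.2·0.30 + 8.6·8.2·0.26 + 22.2·8.2·0.17] = 681.65 + 318.852 = 1000.5.
Under uncorrelated errors the observed covariances equal the true-score covariances, so only the own-variance terms attenuate.
True-score variance = [6.9²·0.65 + 8.6²·0.90 + 22.2²·0.55 + 8.2²·0.72] + 318.852 = 416.985 + 318.852 = 735.837.
Reliability = 735.837 / 1000.5 = 0.7355.

0.7355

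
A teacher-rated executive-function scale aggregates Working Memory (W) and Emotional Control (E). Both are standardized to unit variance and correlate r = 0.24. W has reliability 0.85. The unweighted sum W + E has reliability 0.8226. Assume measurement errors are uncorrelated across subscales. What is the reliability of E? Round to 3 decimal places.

0.710

Var(W+E) = 2 + 2·0.24 = 2.480.
True-score variance = ρ_W + ρ_E + 2·0.24, so 0.8226 = (0.85 + ρ_E + 0.48) / 2.480.
ρ_E = 0.8226·2.480 − 0.85 − 0.48 = 0.710.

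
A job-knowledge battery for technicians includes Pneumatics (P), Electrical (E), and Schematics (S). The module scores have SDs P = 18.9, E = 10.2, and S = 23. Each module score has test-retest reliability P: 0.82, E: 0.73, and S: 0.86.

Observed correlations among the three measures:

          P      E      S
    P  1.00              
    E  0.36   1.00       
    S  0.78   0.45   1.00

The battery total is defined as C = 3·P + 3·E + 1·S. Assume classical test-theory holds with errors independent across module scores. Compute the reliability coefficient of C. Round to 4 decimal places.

Var(C) = 3²·18.9² + 3²·10.2² + 23² + 2·[9·18.9·10.2·0.36 + 3·18.9·23·0.78 + 3·10.2·23·0.45] = 4680.25 + 3917.03 = 8597.28.
With uncorrelated errors the cross-covariances are all true-score covariance, so they carry over unchanged; only the diagonal terms shrink to ρᵢσᵢ².
True-score variance = [3²·18.9²·0.82 + 3²·10.2²·0.73 + 23²·0.86] + 3917.03 = 3774.69 + 3917.03 = 7691.72.
Reliability = 7691.72 / 8597.28 = 0.8947.

0.8947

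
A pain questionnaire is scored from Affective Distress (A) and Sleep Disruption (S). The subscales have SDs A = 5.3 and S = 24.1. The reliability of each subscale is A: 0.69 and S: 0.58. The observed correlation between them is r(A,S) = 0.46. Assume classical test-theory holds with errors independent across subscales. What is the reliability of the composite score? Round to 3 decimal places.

0.652

Var(A+S) = 5.3² + 24.1² + 2·[5.3·24.1·0.46] = 608.9 + 117.512 = 726.412.
Because errors are independent across components, Cov(Tᵢ,Tⱼ) = Cov(Xᵢ,Xⱼ); the off-diagonal part of the true-score variance is the same as above.
True-score variance = [5.3²·0.69 + 24.1²·0.58] + 117.512 = 356.252 + 117.512 = 473.764.
Reliability = 473.764 / 726.412 = 0.652.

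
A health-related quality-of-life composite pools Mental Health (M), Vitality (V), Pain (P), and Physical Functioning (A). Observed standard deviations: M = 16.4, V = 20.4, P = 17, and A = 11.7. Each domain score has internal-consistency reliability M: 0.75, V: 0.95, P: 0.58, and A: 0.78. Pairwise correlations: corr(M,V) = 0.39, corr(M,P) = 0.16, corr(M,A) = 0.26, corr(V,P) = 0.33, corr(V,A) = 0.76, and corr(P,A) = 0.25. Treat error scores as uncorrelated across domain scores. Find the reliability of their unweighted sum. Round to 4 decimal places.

0.8936

Var(M+V+P+A) = 16.4² + 20.4² + 17² + 11.7² + 2·[16.4·20.4·0.39 + 16.4·17·0.16 + 16.4·11.7·0.26 + 20.4·17·0.33 + 20.4·11.7·0.76 + 17·11.7·0.25] = 1111.01 + 1141.08 = 2252.09.
With uncorrelated errors the cross-covariances are all true-score covariance, so they carry over unchanged; only the diagonal terms shrink to ρᵢσᵢ².
True-score variance = [16.4²·0.75 + 20.4²·0.95 + 17²·0.58 + 11.7²·0.78] + 1141.08 = 871.466 + 1141.08 = 2012.55.
Reliability = 2012.55 / 2252.09 = 0.8936.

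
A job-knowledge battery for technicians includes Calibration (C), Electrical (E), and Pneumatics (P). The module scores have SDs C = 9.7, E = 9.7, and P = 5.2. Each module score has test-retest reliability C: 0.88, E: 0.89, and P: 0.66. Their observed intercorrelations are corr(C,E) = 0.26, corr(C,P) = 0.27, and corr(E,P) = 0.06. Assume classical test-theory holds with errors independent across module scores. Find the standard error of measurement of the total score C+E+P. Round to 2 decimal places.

5.55

Var(total) = 215.22 + 82.2172 = 297.437.
True-score variance = 184.386 + 82.2172 = 266.603, so reliability = 0.8963.
Error variance = 297.437 − 266.603 = 30.8343; SEM = √30.8343 = 5.55.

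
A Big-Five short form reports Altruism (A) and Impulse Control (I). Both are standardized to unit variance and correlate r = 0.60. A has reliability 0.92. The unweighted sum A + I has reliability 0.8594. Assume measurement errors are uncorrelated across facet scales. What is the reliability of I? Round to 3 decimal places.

Var(A+I) = 2 + 2·0.60 = 3.200.
True-score variance = ρ_A + ρ_I + 2·0.60, so 0.8594 = (0.92 + ρ_I + 1.20) / 3.200.
ρ_I = 0.8594·3.200 − 0.92 − 1.20 = 0.630.

0.630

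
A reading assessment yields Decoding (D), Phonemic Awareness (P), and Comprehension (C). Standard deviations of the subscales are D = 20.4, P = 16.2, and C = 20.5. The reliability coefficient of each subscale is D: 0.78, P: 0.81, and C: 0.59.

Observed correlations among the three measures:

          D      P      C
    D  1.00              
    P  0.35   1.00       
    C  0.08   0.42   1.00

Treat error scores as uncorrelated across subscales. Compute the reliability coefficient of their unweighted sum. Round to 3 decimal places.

0.813

Var(D+P+C) = 20.4² + 16.2² + 20.5² + 2·[20.4·16.2·0.35 + 20.4·20.5·0.08 + 16.2·20.5·0.42] = 1098.85 + 577.212 = 1676.06.
With uncorrelated errors the cross-covariances are all true-score covariance, so they carry over unchanged; only the diagonal terms shrink to ρᵢσᵢ².
True-score variance = [20.4²·0.78 + 16.2²·0.81 + 20.5²·0.59] + 577.212 = 785.129 + 577.212 = 1362.34.
Reliability = 1362.34 / 1676.06 = 0.813.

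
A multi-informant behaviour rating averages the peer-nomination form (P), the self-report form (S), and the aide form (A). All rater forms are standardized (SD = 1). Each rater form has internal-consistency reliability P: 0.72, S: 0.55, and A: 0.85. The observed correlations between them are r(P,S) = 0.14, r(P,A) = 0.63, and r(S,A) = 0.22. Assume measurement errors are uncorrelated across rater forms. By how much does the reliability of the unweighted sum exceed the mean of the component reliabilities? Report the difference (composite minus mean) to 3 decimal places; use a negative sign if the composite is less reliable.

0.117

Var(sum) = 3 + 1.98 = 4.98; true-score variance = 2.12 + 1.98 = 4.1; composite reliability = 0.8233.
Mean component reliability = 0.7067.
Difference = 0.8233 − 0.7067 = 0.117.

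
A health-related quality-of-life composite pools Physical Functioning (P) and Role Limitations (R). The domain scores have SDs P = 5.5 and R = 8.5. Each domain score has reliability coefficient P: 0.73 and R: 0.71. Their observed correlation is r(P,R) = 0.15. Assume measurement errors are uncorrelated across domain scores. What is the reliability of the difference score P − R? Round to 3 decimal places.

0.671

Var(P−R) = 5.5² + 8.5² − 2·5.5·8.5·0.15 = 102.5 − 14.025 = 88.475.
With uncorrelated errors the cross-covariances are all true-score covariance, so they carry over unchanged; only the diagonal terms shrink to ρᵢσᵢ².
True-score variance = [5.5²·0.73 + 8.5²·0.71] − 14.025 = 73.38 − 14.025 = 59.355.
Reliability = 59.355 / 88.475 = 0.671.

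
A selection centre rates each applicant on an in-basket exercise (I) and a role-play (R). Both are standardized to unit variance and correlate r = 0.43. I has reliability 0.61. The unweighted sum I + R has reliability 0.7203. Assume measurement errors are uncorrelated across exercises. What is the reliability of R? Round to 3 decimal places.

0.590

Var(I+R) = 2 + 2·0.43 = 2.860.
True-score variance = ρ_I + ρ_R + 2·0.43, so 0.7203 = (0.61 + ρ_R + 0.86) / 2.860.
ρ_R = 0.7203·2.860 − 0.61 − 0.86 = 0.590.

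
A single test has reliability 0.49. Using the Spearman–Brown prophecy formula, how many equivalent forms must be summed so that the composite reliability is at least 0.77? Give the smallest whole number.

k ≥ ρ*(1−ρ₁)/(ρ₁(1−ρ*)) = 0.77·0.51 / (0.49·0.23) = 3.484.
Smallest integer k = 4.

4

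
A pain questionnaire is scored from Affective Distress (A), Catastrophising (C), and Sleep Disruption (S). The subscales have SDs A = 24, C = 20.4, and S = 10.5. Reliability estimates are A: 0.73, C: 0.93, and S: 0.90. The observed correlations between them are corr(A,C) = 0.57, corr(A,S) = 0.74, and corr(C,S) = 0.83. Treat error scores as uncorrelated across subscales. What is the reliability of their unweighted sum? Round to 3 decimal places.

Var(A+C+S) = 24² + 20.4² + 10.5² + 2·[24·20.4·0.57 + 24·10.5·0.74 + 20.4·10.5·0.83] = 1102.41 + 1286.68 = 2389.09.
Because errors are independent across components, Cov(Tᵢ,Tⱼ) = Cov(Xᵢ,Xⱼ); the off-diagonal part of the true-score variance is the same as above.
True-score variance = [24²·0.73 + 20.4²·0.93 + 10.5²·0.90] + 1286.68 = 906.734 + 1286.68 = 2193.41.
Reliability = 2193.41 / 2389.09 = 0.918.

0.918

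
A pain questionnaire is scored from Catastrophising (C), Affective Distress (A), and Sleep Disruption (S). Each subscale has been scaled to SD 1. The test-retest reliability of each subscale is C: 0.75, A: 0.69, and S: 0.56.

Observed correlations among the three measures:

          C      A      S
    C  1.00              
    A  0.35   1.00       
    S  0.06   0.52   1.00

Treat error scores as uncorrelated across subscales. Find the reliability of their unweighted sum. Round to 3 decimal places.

Var(C+A+S) = 3 + 2·[0.35 + 0.06 + 0.52] = 3 + 1.86 = 4.86.
Because errors are independent across components, Cov(Tᵢ,Tⱼ) = Cov(Xᵢ,Xⱼ); the off-diagonal part of the true-score variance is the same as above.
True-score variance = [0.75 + 0.69 + 0.56] + 1.86 = 2 + 1.86 = 3.86.
Reliability = 3.86 / 4.86 = 0.794.

0.794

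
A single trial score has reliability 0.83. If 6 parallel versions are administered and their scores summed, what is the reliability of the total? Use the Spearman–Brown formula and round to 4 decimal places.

0.9670

ρ_k = kρ / (1 + (k−1)ρ) = 6·0.83 / (1 + 5·0.83) = 4.980 / 5.150 = 0.9670.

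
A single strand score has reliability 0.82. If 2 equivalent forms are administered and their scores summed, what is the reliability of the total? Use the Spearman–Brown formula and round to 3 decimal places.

ρ_k = kρ / (1 + (k−1)ρ) = 2·0.82 / (1 + 1·0.82) = 1.640 / 1.820 = 0.901.

0.901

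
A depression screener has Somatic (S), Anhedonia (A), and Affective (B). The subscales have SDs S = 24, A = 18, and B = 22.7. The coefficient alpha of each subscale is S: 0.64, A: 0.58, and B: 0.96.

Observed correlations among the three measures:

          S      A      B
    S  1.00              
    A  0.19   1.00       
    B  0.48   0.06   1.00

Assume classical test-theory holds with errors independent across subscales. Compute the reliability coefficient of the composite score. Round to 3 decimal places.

Var(S+A+B) = 24² + 18² + 22.7² + 2·[24·18·0.19 + 24·22.7·0.48 + 18·22.7·0.06] = 1415.29 + 736.2 = 2151.49.
With uncorrelated errors the cross-covariances are all true-score covariance, so they carry over unchanged; only the diagonal terms shrink to ρᵢσᵢ².
True-score variance = [24²·0.64 + 18²·0.58 + 22.7²·0.96] + 736.2 = 1051.24 + 736.2 = 1787.44.
Reliability = 1787.44 / 2151.49 = 0.831.

0.831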